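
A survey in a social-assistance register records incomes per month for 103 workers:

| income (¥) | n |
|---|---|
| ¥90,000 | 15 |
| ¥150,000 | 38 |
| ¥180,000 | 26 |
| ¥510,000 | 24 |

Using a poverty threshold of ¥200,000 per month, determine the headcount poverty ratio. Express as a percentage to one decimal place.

79 of the 103 workers have income below ¥200,000.
H = 79/103 = 76.7%.

76.7%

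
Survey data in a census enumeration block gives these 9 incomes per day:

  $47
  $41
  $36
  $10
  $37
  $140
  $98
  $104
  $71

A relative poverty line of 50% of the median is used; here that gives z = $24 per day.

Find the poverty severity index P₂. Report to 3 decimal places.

0.038

Below z: $10 (q = 1 of N = 9).
Shortfall ratios: (24−10)/24 = 0.5833.
Squared: 0.3403.
Sum = 0.340278; P₂ = 0.340278 / 9 = 0.038.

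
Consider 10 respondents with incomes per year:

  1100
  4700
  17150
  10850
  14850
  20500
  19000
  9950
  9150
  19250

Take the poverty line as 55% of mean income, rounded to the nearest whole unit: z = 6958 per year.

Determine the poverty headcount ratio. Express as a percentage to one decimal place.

2 of the 10 respondents have income below 6958.
H = 2/10 = 20.0%.

20.0%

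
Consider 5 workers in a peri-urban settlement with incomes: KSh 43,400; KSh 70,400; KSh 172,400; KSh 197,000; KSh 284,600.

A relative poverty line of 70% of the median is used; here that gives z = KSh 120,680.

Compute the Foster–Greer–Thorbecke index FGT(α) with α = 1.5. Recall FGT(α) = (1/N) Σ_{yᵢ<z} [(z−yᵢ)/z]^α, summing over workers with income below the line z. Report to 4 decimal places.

0.1563

Below the line: KSh 43,400, KSh 70,400 (q = 2 of N = 5).
Shortfall ratios: (120680−43400)/120680 = 0.6404; (120680−70400)/120680 = 0.4166.
Raised to α = 1.5: 0.51245; 0.26893.
Sum = 0.781376; FGT(1.5) = 0.781376 / 5 = 0.1563.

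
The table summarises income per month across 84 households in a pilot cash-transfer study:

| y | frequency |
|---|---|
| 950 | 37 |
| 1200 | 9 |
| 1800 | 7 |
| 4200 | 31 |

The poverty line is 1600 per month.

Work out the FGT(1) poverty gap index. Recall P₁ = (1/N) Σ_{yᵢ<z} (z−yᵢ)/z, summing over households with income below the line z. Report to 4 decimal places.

Incomes under z: 37×950, 9×1200 (q = 46 of N = 84).
Shortfall ratios: (1600−950)/1600 = 0.4062 (×37); (1600−1200)/1600 = 0.2500 (×9).
Σ = 17.281250. Dividing by the full population N = 84 gives P₁ = 0.2057.

0.2057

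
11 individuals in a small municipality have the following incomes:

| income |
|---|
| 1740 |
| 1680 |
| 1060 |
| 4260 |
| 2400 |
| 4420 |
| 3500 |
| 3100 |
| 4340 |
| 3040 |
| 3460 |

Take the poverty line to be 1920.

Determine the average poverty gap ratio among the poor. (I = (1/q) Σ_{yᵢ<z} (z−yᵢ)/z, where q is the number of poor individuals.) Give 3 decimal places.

Below z: 1060, 1680, 1740 (q = 3 of N = 11).
Shortfall ratios (z−y)/z: 0.4479, 0.1250, 0.0938; sum = 0.666667.
The income-gap ratio divides by q (the poor only): 0.666667 / 3 = 0.222.

0.222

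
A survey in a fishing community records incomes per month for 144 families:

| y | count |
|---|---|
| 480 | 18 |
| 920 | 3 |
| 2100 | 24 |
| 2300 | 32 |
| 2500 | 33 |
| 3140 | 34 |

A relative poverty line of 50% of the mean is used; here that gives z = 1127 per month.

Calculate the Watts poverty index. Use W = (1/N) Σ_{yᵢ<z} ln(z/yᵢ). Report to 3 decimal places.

Poor units: 18×480, 3×920 (q = 21 of N = 144).
ln(z/y) terms: ln(1127/480) = 0.8535 (×18); ln(1127/920) = 0.2029 (×3).
W = 15.972334 / 144 = 0.111.

0.111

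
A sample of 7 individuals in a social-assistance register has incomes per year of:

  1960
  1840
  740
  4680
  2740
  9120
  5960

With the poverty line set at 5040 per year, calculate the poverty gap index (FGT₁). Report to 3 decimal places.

0.375

Incomes under z: 740, 1840, 1960, 2740, 4680 (q = 5 of N = 7).
Normalized shortfalls: (5040−740)/5040 = 0.8532; (5040−1840)/5040 = 0.6349; (5040−1960)/5040 = 0.6111; (5040−2740)/5040 = 0.4563; (5040−4680)/5040 = 0.0714.
Sum of shortfalls = 2.626984; P₁ averages over all N: 2.626984 / 7 = 0.375.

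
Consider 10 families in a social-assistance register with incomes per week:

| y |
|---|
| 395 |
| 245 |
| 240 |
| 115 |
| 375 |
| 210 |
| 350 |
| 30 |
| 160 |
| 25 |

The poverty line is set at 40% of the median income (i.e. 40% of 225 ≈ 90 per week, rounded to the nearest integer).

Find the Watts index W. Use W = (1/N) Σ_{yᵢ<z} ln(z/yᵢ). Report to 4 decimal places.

Below z: 25, 30 (q = 2 of N = 10).
Log gaps: ln(90/25) = 1.2809; ln(90/30) = 1.0986.
W = 2.379546 / 10 = 0.2380.

0.2380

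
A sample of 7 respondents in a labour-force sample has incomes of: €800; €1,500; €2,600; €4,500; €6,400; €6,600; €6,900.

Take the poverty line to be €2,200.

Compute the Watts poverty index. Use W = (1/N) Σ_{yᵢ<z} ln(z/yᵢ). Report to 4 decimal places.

Incomes under z: €800, €1,500 (q = 2 of N = 7).
ln(z/y) terms: ln(2200/800) = 1.0116; ln(2200/1500) = 0.3830.
W = 1.394593 / 7 = 0.1992.

0.1992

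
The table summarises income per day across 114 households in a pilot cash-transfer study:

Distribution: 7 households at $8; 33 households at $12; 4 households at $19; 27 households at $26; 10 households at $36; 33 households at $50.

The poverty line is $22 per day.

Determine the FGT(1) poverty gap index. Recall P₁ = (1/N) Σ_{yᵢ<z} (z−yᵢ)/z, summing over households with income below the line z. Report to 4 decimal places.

0.1754

Incomes under z: 7×$8, 33×$12, 4×$19 (q = 44 of N = 114).
Gap ratios (z−y)/z: (22−8)/22 = 0.6364 (×7); (22−12)/22 = 0.4545 (×33); (22−19)/22 = 0.1364 (×4).
Sum of shortfalls = 20.000000; P₁ averages over all N: 20.000000 / 114 = 0.1754.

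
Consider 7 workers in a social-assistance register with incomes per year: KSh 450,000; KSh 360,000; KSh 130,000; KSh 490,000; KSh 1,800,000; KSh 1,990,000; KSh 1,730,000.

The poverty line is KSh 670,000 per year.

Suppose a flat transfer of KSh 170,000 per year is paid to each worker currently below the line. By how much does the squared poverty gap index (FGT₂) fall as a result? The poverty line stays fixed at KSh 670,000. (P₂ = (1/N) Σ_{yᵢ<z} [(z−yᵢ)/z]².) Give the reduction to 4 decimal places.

Before: below the line — KSh 130,000, KSh 360,000, KSh 450,000, KSh 490,000; squared poverty gap index (FGT₂) = 0.149095.
After the KSh 170,000 transfer: below the line — KSh 300,000, KSh 530,000, KSh 620,000, KSh 660,000; squared poverty gap index (FGT₂) = 0.050632.
Reduction = 0.149095 − 0.050632 = 0.0985.

0.0985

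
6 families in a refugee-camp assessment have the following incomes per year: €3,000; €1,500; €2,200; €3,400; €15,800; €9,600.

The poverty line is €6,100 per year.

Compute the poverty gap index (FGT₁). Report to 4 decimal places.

Poor units: €1,500, €2,200, €3,000, €3,400 (q = 4 of N = 6).
Normalized shortfalls: (6100−1500)/6100 = 0.7541; (6100−2200)/6100 = 0.6393; (6100−3000)/6100 = 0.5082; (6100−3400)/6100 = 0.4426.
Σ = 2.344262. Dividing by the full population N = 6 gives P₁ = 0.3907.

0.3907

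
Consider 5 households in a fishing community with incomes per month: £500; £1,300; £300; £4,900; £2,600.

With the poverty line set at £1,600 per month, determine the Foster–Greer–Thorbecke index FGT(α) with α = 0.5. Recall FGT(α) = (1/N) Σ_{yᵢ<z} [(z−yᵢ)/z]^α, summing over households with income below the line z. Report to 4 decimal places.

Poor units: £300, £500, £1,300 (q = 3 of N = 5).
Gap ratios (z−y)/z: (1600−300)/1600 = 0.8125; (1600−500)/1600 = 0.6875; (1600−1300)/1600 = 0.1875.
Raised to α = 0.5: 0.90139; 0.82916; 0.43301.
Sum = 2.163557; FGT(0.5) = 2.163557 / 5 = 0.4327.

0.4327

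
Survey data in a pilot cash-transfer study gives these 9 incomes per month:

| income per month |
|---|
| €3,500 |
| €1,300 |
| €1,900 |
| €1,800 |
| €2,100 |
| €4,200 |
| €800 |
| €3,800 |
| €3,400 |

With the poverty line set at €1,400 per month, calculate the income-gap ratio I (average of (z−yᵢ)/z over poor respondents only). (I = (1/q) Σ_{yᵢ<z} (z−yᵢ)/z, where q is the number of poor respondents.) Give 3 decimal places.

0.250

Below z: €800, €1,300 (q = 2 of N = 9).
Shortfall ratios (z−y)/z: 0.4286, 0.0714; sum = 0.500000.
The income-gap ratio divides by q (the poor only): 0.500000 / 2 = 0.250.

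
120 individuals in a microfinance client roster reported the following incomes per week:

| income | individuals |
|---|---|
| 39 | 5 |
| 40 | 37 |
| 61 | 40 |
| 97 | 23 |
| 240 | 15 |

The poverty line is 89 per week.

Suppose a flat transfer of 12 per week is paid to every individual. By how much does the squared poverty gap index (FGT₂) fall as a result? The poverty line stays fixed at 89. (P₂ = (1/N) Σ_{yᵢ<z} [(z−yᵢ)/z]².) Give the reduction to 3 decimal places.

0.068

Before: below the line — 5×39, 37×40, 40×61; squared poverty gap index (FGT₂) = 0.13960.
After the 12 transfer: below the line — 5×51, 37×52, 40×73; squared poverty gap index (FGT₂) = 0.07166.
Reduction = 0.13960 − 0.07166 = 0.068.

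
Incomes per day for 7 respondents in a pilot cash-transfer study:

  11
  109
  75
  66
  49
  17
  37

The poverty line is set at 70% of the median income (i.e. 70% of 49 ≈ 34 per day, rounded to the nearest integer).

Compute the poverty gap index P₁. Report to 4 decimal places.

0.1681

Poor units: 11, 17 (q = 2 of N = 7).
Normalized shortfalls: (34−11)/34 = 0.6765; (34−17)/34 = 0.5000.
Σ = 1.176471. Dividing by the full population N = 7 gives P₁ = 0.1681.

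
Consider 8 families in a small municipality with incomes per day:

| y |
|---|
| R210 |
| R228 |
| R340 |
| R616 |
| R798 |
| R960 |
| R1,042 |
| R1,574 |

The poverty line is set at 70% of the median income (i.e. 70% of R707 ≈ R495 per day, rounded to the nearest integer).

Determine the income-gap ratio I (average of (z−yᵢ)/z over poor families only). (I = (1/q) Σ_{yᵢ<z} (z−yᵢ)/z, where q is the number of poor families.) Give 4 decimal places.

Below the line: R210, R228, R340 (q = 3 of N = 8).
Shortfall ratios (z−y)/z: 0.5758, 0.5394, 0.3131; sum = 1.428283.
I averages over the q = 3 poor units only: 1.428283 / 3 = 0.4761.

0.4761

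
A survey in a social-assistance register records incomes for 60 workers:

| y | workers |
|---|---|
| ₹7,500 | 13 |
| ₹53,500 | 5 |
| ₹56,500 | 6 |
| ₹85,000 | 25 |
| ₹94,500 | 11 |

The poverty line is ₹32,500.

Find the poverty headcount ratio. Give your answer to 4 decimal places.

0.2167

13 of the 60 workers have income below ₹32,500.
H = 13/60 = 0.2167.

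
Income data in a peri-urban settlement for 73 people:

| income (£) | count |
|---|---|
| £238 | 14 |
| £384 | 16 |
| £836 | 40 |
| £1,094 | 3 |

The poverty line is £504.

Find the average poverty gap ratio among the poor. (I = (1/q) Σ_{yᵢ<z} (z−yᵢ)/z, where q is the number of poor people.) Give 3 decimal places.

0.373

Poor units: 14×£238, 16×£384 (q = 30 of N = 73).
Shortfall ratios (z−y)/z: 0.5278 (×14), 0.2381 (×16); sum = 11.198413.
The income-gap ratio divides by q (the poor only): 11.198413 / 30 = 0.373.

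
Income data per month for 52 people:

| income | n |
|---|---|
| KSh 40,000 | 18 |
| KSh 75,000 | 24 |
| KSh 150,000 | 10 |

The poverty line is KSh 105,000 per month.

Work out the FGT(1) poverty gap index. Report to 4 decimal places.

0.3462

Below the line: 18×KSh 40,000, 24×KSh 75,000 (q = 42 of N = 52).
Shortfall ratios: (105000−40000)/105000 = 0.6190 (×18); (105000−75000)/105000 = 0.2857 (×24).
Σ = 18.000000. Dividing by the full population N = 52 gives P₁ = 0.3462.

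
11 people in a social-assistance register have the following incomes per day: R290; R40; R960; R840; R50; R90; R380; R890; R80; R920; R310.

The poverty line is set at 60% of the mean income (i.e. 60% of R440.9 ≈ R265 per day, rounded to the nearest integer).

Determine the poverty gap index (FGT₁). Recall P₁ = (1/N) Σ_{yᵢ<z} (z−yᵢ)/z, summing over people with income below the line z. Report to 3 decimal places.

Poor units: R40, R50, R80, R90 (q = 4 of N = 11).
Normalized shortfalls: (265−40)/265 = 0.8491; (265−50)/265 = 0.8113; (265−80)/265 = 0.6981; (265−90)/265 = 0.6604.
Σ = 3.018868. Dividing by the full population N = 11 gives P₁ = 0.274.

0.274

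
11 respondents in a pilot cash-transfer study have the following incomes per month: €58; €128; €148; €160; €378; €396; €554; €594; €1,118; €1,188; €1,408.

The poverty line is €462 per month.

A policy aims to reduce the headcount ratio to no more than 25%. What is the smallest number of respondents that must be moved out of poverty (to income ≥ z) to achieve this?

Currently q = 6 of N = 11 are below the line (H = 0.545).
A headcount ratio of at most 25% allows at most ⌊0.25 × 11⌋ = 2 poor respondents.
So at least 6 − 2 = 4 must be lifted.

4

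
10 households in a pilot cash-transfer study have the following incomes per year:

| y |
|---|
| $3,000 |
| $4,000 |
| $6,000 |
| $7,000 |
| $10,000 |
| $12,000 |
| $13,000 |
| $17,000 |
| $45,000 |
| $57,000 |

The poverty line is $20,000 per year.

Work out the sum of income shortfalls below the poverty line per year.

Poor units: $3,000, $4,000, $6,000, $7,000, $10,000, $12,000, $13,000, $17,000 (q = 8 of N = 10).
Individual gaps: 20000−3000 = 17000; 20000−4000 = 16000; 20000−6000 = 14000; 20000−7000 = 13000; 20000−10000 = 10000; 20000−12000 = 8000; 20000−13000 = 7000; 20000−17000 = 3000.
Aggregate gap = $88,000.

$88,000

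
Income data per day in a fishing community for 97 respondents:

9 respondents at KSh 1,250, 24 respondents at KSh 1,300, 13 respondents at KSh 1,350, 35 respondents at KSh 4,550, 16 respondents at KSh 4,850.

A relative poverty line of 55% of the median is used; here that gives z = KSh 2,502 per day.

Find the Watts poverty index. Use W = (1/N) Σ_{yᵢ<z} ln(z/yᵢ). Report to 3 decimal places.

Poor units: 9×KSh 1,250, 24×KSh 1,300, 13×KSh 1,350 (q = 46 of N = 97).
Log gaps: ln(2502/1250) = 0.6939 (×9); ln(2502/1300) = 0.6547 (×24); ln(2502/1350) = 0.6170 (×13).
W = 29.979765 / 97 = 0.309.

0.309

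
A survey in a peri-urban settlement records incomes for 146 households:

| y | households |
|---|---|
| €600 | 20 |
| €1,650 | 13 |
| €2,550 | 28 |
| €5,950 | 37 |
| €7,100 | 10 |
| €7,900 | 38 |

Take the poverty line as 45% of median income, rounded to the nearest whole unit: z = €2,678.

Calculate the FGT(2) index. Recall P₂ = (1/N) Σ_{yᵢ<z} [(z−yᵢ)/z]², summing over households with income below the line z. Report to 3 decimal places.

0.096

Poor units: 20×€600, 13×€1,650, 28×€2,550 (q = 61 of N = 146).
Shortfall ratios: (2678−600)/2678 = 0.7760 (×20); (2678−1650)/2678 = 0.3839 (×13); (2678−2550)/2678 = 0.0478 (×28).
Squared: 0.6021 (×20); 0.1474 (×13); 0.0023 (×28).
Sum = 14.021619; P₂ = 14.021619 / 146 = 0.096.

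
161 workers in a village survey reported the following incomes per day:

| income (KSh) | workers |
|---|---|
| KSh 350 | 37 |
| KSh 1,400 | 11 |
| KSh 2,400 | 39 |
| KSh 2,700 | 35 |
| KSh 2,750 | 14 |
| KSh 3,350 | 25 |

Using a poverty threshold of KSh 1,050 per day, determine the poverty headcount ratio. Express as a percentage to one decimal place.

23.0%

37 of the 161 workers have income below KSh 1,050.
H = 37/161 = 23.0%.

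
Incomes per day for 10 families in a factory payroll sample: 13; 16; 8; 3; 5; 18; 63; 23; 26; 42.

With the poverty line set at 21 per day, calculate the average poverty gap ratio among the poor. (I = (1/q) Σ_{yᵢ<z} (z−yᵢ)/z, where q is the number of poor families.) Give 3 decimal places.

Below the line: 3, 5, 8, 13, 16, 18 (q = 6 of N = 10).
Relative gaps: 0.8571, 0.7619, 0.6190, 0.3810, 0.2381, 0.1429; sum = 3.000000.
The income-gap ratio divides by q (the poor only): 3.000000 / 6 = 0.500.

0.500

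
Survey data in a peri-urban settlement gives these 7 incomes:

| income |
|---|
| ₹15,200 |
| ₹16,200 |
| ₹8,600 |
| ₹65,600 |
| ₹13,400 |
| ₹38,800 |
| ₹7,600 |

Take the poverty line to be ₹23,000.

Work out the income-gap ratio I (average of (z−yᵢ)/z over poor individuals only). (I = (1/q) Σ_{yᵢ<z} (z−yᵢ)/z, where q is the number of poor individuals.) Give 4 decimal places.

0.4696

Incomes under z: ₹7,600, ₹8,600, ₹13,400, ₹15,200, ₹16,200 (q = 5 of N = 7).
Shortfall ratios (z−y)/z: 0.6696, 0.6261, 0.4174, 0.3391, 0.2957; sum = 2.347826.
The income-gap ratio divides by q (the poor only): 2.347826 / 5 = 0.4696.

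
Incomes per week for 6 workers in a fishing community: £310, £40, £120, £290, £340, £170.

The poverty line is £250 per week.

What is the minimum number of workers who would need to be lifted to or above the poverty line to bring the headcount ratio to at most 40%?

1

Currently q = 3 of N = 6 are below the line (H = 0.500).
A headcount ratio of at most 40% allows at most ⌊0.40 × 6⌋ = 2 poor workers.
So at least 3 − 2 = 1 must be lifted.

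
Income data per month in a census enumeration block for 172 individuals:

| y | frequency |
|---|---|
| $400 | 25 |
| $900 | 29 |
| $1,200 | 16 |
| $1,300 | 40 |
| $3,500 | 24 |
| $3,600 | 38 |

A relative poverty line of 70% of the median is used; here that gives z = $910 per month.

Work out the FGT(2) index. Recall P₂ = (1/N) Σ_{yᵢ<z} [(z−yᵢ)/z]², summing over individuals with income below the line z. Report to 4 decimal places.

Below the line: 25×$400, 29×$900 (q = 54 of N = 172).
Normalized shortfalls: (910−400)/910 = 0.5604 (×25); (910−900)/910 = 0.0110 (×29).
Squared: 0.3141 (×25); 0.0001 (×29).
Sum = 7.855815; P₂ = 7.855815 / 172 = 0.0457.

0.0457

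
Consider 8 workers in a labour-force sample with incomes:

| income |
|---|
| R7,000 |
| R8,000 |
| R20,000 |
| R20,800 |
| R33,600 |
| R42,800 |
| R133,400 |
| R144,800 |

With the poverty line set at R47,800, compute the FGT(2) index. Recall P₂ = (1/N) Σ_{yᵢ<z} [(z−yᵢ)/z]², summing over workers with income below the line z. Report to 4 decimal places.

Incomes under z: R7,000, R8,000, R20,000, R20,800, R33,600, R42,800 (q = 6 of N = 8).
Normalized shortfalls: (47800−7000)/47800 = 0.8536; (47800−8000)/47800 = 0.8326; (47800−20000)/47800 = 0.5816; (47800−20800)/47800 = 0.5649; (47800−33600)/47800 = 0.2971; (47800−42800)/47800 = 0.1046.
Squared: 0.7286; 0.6933; 0.3382; 0.3191; 0.0883; 0.0109.
Sum = 2.178341; P₂ = 2.178341 / 8 = 0.2723.

0.2723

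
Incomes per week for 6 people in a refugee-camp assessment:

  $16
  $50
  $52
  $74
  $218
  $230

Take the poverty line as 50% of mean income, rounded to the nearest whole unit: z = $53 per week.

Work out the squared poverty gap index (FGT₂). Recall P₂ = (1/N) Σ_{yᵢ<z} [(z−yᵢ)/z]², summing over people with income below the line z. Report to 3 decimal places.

Below z: $16, $50, $52 (q = 3 of N = 6).
Relative gaps: (53−16)/53 = 0.6981; (53−50)/53 = 0.0566; (53−52)/53 = 0.0189.
Squared: 0.4874; 0.0032; 0.0004.
Sum = 0.490922; P₂ = 0.490922 / 6 = 0.082.

0.082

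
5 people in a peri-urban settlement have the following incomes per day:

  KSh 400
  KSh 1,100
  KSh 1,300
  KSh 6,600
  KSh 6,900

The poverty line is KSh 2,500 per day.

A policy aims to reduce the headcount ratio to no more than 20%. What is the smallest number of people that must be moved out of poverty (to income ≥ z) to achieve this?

2

3 of the 5 people are poor, so H = 3/5 = 0.600.
A headcount ratio of at most 20% allows at most ⌊0.20 × 5⌋ = 1 poor people.
So at least 3 − 1 = 2 must be lifted.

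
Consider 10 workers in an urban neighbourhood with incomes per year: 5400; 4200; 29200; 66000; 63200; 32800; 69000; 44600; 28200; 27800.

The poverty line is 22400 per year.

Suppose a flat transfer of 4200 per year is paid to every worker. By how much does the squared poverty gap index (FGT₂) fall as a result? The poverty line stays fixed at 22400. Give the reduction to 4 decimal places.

0.0519

Before: below the line — 4200, 5400; squared poverty gap index (FGT₂) = 0.123613.
After the 4200 transfer: below the line — 8400, 9600; squared poverty gap index (FGT₂) = 0.071716.
Reduction = 0.123613 − 0.071716 = 0.0519.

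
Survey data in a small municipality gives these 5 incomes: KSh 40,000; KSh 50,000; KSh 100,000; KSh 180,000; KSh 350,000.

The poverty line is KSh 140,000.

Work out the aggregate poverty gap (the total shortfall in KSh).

Below the line: KSh 40,000, KSh 50,000, KSh 100,000 (q = 3 of N = 5).
Individual gaps: 140000−40000 = 100000; 140000−50000 = 90000; 140000−100000 = 40000.
Aggregate gap = KSh 230,000.

KSh 230,000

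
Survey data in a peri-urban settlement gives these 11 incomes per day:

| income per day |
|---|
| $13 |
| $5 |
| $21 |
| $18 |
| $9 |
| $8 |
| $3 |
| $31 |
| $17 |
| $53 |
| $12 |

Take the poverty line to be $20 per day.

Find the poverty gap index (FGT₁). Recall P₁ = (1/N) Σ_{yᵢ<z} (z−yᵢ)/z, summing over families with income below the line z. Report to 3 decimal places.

0.341

Poor units: $3, $5, $8, $9, $12, $13, $17, $18 (q = 8 of N = 11).
Normalized shortfalls: (20−3)/20 = 0.8500; (20−5)/20 = 0.7500; (20−8)/20 = 0.6000; (20−9)/20 = 0.5500; (20−12)/20 = 0.4000; (20−13)/20 = 0.3500; (20−17)/20 = 0.1500; (20−18)/20 = 0.1000.
Sum of shortfalls = 3.750000; P₁ averages over all N: 3.750000 / 11 = 0.341.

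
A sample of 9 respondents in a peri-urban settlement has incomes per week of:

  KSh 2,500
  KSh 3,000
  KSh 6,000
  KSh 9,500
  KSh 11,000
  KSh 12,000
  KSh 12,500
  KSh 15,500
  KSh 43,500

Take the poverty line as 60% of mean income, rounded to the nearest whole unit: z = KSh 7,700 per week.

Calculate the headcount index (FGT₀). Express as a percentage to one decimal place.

33.3%

3 of the 9 respondents have income below KSh 7,700.
H = 3/9 = 33.3%.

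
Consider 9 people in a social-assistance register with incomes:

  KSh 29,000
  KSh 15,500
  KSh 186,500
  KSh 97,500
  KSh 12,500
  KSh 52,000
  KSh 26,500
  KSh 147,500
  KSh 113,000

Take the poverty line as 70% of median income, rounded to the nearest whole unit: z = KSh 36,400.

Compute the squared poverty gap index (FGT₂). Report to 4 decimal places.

Poor units: KSh 12,500, KSh 15,500, KSh 26,500, KSh 29,000 (q = 4 of N = 9).
Normalized shortfalls: (36400−12500)/36400 = 0.6566; (36400−15500)/36400 = 0.5742; (36400−26500)/36400 = 0.2720; (36400−29000)/36400 = 0.2033.
Squared: 0.4311; 0.3297; 0.0740; 0.0413.
Sum = 0.876094; P₂ = 0.876094 / 9 = 0.0973.

0.0973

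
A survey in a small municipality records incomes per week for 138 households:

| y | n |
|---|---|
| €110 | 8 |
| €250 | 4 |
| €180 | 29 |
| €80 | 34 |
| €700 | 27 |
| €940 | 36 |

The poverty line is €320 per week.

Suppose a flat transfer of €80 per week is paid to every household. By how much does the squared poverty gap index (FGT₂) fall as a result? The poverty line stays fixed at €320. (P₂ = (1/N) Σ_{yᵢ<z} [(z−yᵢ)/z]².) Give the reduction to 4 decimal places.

Before: below the line — 34×€80, 8×€110, 29×€180, 4×€250; squared poverty gap index (FGT₂) = 0.205163.
After the €80 transfer: below the line — 34×€160, 8×€190, 29×€260; squared poverty gap index (FGT₂) = 0.078550.
Reduction = 0.205163 − 0.078550 = 0.1266.

0.1266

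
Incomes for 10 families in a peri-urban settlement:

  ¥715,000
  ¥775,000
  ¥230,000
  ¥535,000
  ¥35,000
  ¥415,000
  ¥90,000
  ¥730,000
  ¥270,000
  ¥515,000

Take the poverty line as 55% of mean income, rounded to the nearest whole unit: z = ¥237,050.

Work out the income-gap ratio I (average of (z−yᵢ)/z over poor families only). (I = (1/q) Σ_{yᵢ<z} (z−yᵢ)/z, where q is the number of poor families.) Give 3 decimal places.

0.501

Below z: ¥35,000, ¥90,000, ¥230,000 (q = 3 of N = 10).
Shortfall ratios (z−y)/z: 0.8524, 0.6203, 0.0297; sum = 1.502426.
The income-gap ratio divides by q (the poor only): 1.502426 / 3 = 0.501.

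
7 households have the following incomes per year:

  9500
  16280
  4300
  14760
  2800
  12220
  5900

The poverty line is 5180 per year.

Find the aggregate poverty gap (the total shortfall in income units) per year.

Below z: 2800, 4300 (q = 2 of N = 7).
Individual gaps: 5180−2800 = 2380; 5180−4300 = 880.
Aggregate gap = 3260.

3260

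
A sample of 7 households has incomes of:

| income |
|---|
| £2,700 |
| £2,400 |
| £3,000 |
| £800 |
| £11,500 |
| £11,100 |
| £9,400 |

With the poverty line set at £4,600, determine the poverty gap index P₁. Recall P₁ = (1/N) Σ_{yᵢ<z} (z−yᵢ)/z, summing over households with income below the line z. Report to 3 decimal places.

0.295

Below the line: £800, £2,400, £2,700, £3,000 (q = 4 of N = 7).
Normalized shortfalls: (4600−800)/4600 = 0.8261; (4600−2400)/4600 = 0.4783; (4600−2700)/4600 = 0.4130; (4600−3000)/4600 = 0.3478.
Sum of shortfalls = 2.065217; P₁ averages over all N: 2.065217 / 7 = 0.295.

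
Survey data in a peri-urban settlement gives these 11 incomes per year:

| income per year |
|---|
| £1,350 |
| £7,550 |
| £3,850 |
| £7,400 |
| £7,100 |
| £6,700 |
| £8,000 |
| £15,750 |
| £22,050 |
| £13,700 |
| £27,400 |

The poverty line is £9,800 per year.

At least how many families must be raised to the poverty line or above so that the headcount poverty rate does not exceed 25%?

5

7 of the 11 families are poor, so H = 7/11 = 0.636.
A headcount ratio of at most 25% allows at most ⌊0.25 × 11⌋ = 2 poor families.
So at least 7 − 2 = 5 must be lifted.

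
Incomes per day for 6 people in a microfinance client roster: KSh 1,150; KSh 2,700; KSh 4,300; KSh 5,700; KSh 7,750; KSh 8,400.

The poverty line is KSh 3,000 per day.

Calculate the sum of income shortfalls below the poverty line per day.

Poor units: KSh 1,150, KSh 2,700 (q = 2 of N = 6).
Individual gaps: 3000−1150 = 1850; 3000−2700 = 300.
Aggregate gap = KSh 2,150.

KSh 2,150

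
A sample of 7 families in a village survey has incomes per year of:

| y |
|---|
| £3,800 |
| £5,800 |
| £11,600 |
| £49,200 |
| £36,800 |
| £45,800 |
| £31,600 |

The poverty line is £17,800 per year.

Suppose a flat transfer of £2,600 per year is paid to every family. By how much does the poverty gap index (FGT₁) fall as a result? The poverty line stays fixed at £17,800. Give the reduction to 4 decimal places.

0.0626

Before: below the line — £3,800, £5,800, £11,600; poverty gap index (FGT₁) = 0.258427.
After the £2,600 transfer: below the line — £6,400, £8,400, £14,200; poverty gap index (FGT₁) = 0.195827.
Reduction = 0.258427 − 0.195827 = 0.0626.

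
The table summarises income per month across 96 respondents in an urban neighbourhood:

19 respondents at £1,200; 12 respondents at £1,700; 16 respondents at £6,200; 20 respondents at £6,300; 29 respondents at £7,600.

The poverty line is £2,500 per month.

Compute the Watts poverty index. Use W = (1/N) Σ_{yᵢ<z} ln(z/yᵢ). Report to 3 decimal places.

0.193

Poor units: 19×£1,200, 12×£1,700 (q = 31 of N = 96).
Log gaps: ln(2500/1200) = 0.7340 (×19); ln(2500/1700) = 0.3857 (×12).
W = 18.573364 / 96 = 0.193.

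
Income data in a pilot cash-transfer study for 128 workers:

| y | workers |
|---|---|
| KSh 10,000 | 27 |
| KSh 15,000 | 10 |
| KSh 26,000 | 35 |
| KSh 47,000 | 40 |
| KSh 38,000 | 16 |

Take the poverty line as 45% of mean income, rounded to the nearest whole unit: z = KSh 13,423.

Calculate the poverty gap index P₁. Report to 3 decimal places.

0.054

Poor units: 27×KSh 10,000 (q = 27 of N = 128).
Relative gaps: (13423−10000)/13423 = 0.2550 (×27).
Σ = 6.885272. Dividing by the full population N = 128 gives P₁ = 0.054.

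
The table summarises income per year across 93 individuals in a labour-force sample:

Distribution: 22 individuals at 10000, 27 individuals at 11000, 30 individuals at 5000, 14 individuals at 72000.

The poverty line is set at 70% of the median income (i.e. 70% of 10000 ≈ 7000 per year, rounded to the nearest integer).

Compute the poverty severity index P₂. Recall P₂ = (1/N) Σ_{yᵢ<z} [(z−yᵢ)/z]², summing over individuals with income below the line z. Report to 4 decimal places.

0.0263

Incomes under z: 30×5000 (q = 30 of N = 93).
Shortfall ratios: (7000−5000)/7000 = 0.2857 (×30).
Squared: 0.0816 (×30).
Sum = 2.448980; P₂ = 2.448980 / 93 = 0.0263.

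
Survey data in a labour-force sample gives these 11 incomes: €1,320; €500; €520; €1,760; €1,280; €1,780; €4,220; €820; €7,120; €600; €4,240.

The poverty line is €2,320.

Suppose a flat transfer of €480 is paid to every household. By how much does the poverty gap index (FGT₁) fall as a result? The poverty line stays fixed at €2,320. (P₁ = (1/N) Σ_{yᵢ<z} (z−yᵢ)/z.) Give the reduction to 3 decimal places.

Before: below the line — €500, €520, €600, €820, €1,280, €1,320, €1,760, €1,780; poverty gap index (FGT₁) = 0.39107.
After the €480 transfer: below the line — €980, €1,000, €1,080, €1,300, €1,760, €1,800, €2,240, €2,260; poverty gap index (FGT₁) = 0.24060.
Reduction = 0.39107 − 0.24060 = 0.150.

0.150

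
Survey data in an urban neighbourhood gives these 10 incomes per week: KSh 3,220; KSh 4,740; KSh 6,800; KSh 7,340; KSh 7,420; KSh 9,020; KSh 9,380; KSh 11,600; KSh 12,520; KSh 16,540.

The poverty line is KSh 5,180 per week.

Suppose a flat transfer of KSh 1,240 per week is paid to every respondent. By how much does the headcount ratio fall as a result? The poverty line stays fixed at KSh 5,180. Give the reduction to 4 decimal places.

Before: below the line — KSh 3,220, KSh 4,740; headcount ratio = 0.200000.
After the KSh 1,240 transfer: below the line — KSh 4,460; headcount ratio = 0.100000.
Reduction = 0.200000 − 0.100000 = 0.1000.

0.1000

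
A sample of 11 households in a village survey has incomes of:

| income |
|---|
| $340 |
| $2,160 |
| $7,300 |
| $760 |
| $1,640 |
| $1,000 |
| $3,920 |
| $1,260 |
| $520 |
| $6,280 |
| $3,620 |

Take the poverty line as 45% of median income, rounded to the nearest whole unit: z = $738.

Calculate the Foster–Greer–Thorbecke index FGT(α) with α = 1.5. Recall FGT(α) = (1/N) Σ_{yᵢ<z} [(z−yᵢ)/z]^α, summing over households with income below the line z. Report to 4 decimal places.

Below the line: $340, $520 (q = 2 of N = 11).
Relative gaps: (738−340)/738 = 0.5393; (738−520)/738 = 0.2954.
Raised to α = 1.5: 0.39604; 0.16055.
Sum = 0.556587; FGT(1.5) = 0.556587 / 11 = 0.0506.

0.0506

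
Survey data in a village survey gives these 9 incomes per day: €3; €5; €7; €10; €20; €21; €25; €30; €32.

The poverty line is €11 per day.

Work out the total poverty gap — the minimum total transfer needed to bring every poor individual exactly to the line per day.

Poor units: €3, €5, €7, €10 (q = 4 of N = 9).
Individual gaps: 11−3 = 8; 11−5 = 6; 11−7 = 4; 11−10 = 1.
Aggregate gap = €19.

€19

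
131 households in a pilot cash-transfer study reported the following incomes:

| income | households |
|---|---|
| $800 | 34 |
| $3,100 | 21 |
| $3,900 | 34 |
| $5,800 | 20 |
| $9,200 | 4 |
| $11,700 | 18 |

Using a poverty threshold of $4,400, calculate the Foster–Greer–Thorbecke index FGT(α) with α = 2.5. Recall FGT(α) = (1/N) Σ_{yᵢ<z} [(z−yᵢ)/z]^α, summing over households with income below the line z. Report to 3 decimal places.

Below the line: 34×$800, 21×$3,100, 34×$3,900 (q = 89 of N = 131).
Shortfall ratios: (4400−800)/4400 = 0.8182 (×34); (4400−3100)/4400 = 0.2955 (×21); (4400−3900)/4400 = 0.1136 (×34).
Raised to α = 2.5: 0.60551 (×34); 0.04745 (×21); 0.00435 (×34).
Sum = 21.731925; FGT(2.5) = 21.731925 / 131 = 0.166.

0.166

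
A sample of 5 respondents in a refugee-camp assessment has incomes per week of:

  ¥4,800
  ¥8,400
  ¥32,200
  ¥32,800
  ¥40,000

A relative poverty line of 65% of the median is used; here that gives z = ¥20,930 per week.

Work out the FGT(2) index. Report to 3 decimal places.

0.190

Below z: ¥4,800, ¥8,400 (q = 2 of N = 5).
Gap ratios (z−y)/z: (20930−4800)/20930 = 0.7707; (20930−8400)/20930 = 0.5987.
Squared: 0.5939; 0.3584.
Sum = 0.952320; P₂ = 0.952320 / 5 = 0.190.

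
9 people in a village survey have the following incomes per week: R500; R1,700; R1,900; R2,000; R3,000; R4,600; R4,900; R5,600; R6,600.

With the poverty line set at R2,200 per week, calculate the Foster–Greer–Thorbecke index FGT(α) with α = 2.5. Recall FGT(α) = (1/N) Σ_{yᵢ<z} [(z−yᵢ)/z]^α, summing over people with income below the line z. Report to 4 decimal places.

Incomes under z: R500, R1,700, R1,900, R2,000 (q = 4 of N = 9).
Shortfall ratios: (2200−500)/2200 = 0.7727; (2200−1700)/2200 = 0.2273; (2200−1900)/2200 = 0.1364; (2200−2000)/2200 = 0.0909.
Raised to α = 2.5: 0.52489; 0.02462; 0.00687; 0.00249.
Sum = 0.558870; FGT(2.5) = 0.558870 / 9 = 0.0621.

0.0621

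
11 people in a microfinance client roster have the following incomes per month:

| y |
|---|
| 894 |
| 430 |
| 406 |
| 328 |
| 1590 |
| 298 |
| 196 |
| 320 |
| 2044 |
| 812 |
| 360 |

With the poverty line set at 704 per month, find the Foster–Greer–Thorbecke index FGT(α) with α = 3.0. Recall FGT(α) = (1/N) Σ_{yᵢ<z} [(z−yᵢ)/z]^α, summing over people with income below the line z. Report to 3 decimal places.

0.103

Incomes under z: 196, 298, 320, 328, 360, 406, 430 (q = 7 of N = 11).
Gap ratios (z−y)/z: (704−196)/704 = 0.7216; (704−298)/704 = 0.5767; (704−320)/704 = 0.5455; (704−328)/704 = 0.5341; (704−360)/704 = 0.4886; (704−406)/704 = 0.4233; (704−430)/704 = 0.3892.
Raised to α = 3.0: 0.37573; 0.19181; 0.16228; 0.15235; 0.11667; 0.07585; 0.05896.
Sum = 1.133640; FGT(3.0) = 1.133640 / 11 = 0.103.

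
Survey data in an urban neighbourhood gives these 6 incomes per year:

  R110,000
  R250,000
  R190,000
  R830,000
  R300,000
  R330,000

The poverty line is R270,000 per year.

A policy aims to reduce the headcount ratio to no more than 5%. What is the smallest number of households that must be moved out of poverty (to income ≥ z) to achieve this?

3

Currently q = 3 of N = 6 are below the line (H = 0.500).
A headcount ratio of at most 5% allows at most ⌊0.05 × 6⌋ = 0 poor households.
So at least 3 − 0 = 3 must be lifted.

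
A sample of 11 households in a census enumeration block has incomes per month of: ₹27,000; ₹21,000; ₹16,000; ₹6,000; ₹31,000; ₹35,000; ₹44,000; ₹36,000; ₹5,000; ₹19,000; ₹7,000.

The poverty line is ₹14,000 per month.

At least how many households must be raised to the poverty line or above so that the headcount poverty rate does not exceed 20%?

1

Currently q = 3 of N = 11 are below the line (H = 0.273).
A headcount ratio of at most 20% allows at most ⌊0.20 × 11⌋ = 2 poor households.
So at least 3 − 2 = 1 must be lifted.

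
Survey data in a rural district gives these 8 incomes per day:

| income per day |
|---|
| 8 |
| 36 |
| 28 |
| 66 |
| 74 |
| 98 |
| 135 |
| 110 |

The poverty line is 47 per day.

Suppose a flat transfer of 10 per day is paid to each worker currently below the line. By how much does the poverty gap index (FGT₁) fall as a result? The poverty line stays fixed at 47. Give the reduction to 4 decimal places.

Before: below the line — 8, 28, 36; poverty gap index (FGT₁) = 0.183511.
After the 10 transfer: below the line — 18, 38, 46; poverty gap index (FGT₁) = 0.103723.
Reduction = 0.183511 − 0.103723 = 0.0798.

0.0798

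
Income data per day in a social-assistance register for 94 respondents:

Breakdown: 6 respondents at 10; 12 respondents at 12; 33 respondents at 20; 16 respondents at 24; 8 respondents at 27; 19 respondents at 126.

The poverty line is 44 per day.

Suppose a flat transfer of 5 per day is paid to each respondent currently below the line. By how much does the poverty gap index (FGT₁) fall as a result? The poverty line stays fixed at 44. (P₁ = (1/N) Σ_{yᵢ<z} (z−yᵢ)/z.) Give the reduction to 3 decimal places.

0.091

Before: below the line — 6×10, 12×12, 33×20, 16×24, 8×27; poverty gap index (FGT₁) = 0.44391.
After the 5 transfer: below the line — 6×15, 12×17, 33×25, 16×29, 8×32; poverty gap index (FGT₁) = 0.35324.
Reduction = 0.44391 − 0.35324 = 0.091.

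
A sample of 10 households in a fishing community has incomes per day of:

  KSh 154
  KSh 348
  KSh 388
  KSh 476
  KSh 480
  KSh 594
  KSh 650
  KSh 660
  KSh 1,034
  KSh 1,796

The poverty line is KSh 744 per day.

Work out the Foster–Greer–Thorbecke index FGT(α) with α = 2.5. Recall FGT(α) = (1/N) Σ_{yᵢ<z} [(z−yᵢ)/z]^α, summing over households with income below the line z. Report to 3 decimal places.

0.111

Poor units: KSh 154, KSh 348, KSh 388, KSh 476, KSh 480, KSh 594, KSh 650, KSh 660 (q = 8 of N = 10).
Relative gaps: (744−154)/744 = 0.7930; (744−348)/744 = 0.5323; (744−388)/744 = 0.4785; (744−476)/744 = 0.3602; (744−480)/744 = 0.3548; (744−594)/744 = 0.2016; (744−650)/744 = 0.1263; (744−660)/744 = 0.1129.
Raised to α = 2.5: 0.56001; 0.20668; 0.15838; 0.07788; 0.07500; 0.01825; 0.00567; 0.00428.
Sum = 1.106161; FGT(2.5) = 1.106161 / 10 = 0.111.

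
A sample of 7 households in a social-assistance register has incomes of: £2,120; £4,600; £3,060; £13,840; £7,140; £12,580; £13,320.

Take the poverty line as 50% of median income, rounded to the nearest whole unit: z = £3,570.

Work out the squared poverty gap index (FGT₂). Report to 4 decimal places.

0.0265

Incomes under z: £2,120, £3,060 (q = 2 of N = 7).
Relative gaps: (3570−2120)/3570 = 0.4062; (3570−3060)/3570 = 0.1429.
Squared: 0.1650; 0.0204.
Sum = 0.185376; P₂ = 0.185376 / 7 = 0.0265.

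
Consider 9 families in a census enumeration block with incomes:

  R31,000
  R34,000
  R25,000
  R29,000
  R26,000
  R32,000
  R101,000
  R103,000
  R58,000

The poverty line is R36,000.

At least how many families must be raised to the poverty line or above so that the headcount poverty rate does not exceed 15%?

5

6 of the 9 families are poor, so H = 6/9 = 0.667.
A headcount ratio of at most 15% allows at most ⌊0.15 × 9⌋ = 1 poor families.
So at least 6 − 1 = 5 must be lifted.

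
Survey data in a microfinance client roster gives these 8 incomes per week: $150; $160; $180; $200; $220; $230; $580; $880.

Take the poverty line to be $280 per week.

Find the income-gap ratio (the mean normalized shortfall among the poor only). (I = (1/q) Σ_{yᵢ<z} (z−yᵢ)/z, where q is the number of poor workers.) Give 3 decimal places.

0.321

Incomes under z: $150, $160, $180, $200, $220, $230 (q = 6 of N = 8).
Shortfall ratios (z−y)/z: 0.4643, 0.4286, 0.3571, 0.2857, 0.2143, 0.1786; sum = 1.928571.
The income-gap ratio divides by q (the poor only): 1.928571 / 6 = 0.321.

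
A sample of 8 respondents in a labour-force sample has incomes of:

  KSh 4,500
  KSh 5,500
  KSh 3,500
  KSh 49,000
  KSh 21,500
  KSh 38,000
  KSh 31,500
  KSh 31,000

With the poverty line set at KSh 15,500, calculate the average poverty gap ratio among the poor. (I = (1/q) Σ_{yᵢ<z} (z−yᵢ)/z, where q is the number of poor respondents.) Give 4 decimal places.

Incomes under z: KSh 3,500, KSh 4,500, KSh 5,500 (q = 3 of N = 8).
Shortfall ratios (z−y)/z: 0.7742, 0.7097, 0.6452; sum = 2.129032.
I averages over the q = 3 poor units only: 2.129032 / 3 = 0.7097.

0.7097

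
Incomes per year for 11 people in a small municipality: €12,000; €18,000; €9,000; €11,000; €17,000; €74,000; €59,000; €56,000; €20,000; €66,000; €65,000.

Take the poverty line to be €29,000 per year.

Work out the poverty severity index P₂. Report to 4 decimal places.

0.1469

Below z: €9,000, €11,000, €12,000, €17,000, €18,000, €20,000 (q = 6 of N = 11).
Gap ratios (z−y)/z: (29000−9000)/29000 = 0.6897; (29000−11000)/29000 = 0.6207; (29000−12000)/29000 = 0.5862; (29000−17000)/29000 = 0.4138; (29000−18000)/29000 = 0.3793; (29000−20000)/29000 = 0.3103.
Squared: 0.4756; 0.3853; 0.3436; 0.1712; 0.1439; 0.0963.
Sum = 1.615933; P₂ = 1.615933 / 11 = 0.1469.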